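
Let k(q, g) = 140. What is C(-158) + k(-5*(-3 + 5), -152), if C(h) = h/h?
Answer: 141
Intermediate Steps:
C(h) = 1
C(-158) + k(-5*(-3 + 5), -152) = 1 + 140 = 141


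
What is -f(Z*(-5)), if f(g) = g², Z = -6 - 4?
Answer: -2500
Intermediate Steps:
Z = -10
-f(Z*(-5)) = -(-10*(-5))² = -1*50² = -1*2500 = -2500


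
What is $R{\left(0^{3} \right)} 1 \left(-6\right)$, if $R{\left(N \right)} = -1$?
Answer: $6$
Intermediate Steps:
$R{\left(0^{3} \right)} 1 \left(-6\right) = \left(-1\right) 1 \left(-6\right) = \left(-1\right) \left(-6\right) = 6$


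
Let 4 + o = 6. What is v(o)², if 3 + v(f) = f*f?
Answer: 1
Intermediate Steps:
o = 2 (o = -4 + 6 = 2)
v(f) = -3 + f² (v(f) = -3 + f*f = -3 + f²)
v(o)² = (-3 + 2²)² = (-3 + 4)² = 1² = 1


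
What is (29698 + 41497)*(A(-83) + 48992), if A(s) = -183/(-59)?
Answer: 205804169645/59 ≈ 3.4882e+9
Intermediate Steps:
A(s) = 183/59 (A(s) = -183*(-1/59) = 183/59)
(29698 + 41497)*(A(-83) + 48992) = (29698 + 41497)*(183/59 + 48992) = 71195*(2890711/59) = 205804169645/59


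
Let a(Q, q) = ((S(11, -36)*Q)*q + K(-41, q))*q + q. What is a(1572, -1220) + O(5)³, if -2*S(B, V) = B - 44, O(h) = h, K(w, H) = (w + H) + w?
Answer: 38607706545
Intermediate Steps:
K(w, H) = H + 2*w (K(w, H) = (H + w) + w = H + 2*w)
S(B, V) = 22 - B/2 (S(B, V) = -(B - 44)/2 = -(-44 + B)/2 = 22 - B/2)
a(Q, q) = q + q*(-82 + q + 33*Q*q/2) (a(Q, q) = (((22 - ½*11)*Q)*q + (q + 2*(-41)))*q + q = (((22 - 11/2)*Q)*q + (q - 82))*q + q = ((33*Q/2)*q + (-82 + q))*q + q = (33*Q*q/2 + (-82 + q))*q + q = (-82 + q + 33*Q*q/2)*q + q = q*(-82 + q + 33*Q*q/2) + q = q + q*(-82 + q + 33*Q*q/2))
a(1572, -1220) + O(5)³ = (½)*(-1220)*(-162 + 2*(-1220) + 33*1572*(-1220)) + 5³ = (½)*(-1220)*(-162 - 2440 - 63288720) + 125 = (½)*(-1220)*(-63291322) + 125 = 38607706420 + 125 = 38607706545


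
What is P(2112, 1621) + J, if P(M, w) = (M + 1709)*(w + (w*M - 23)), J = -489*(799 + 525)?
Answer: 13086850714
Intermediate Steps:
J = -647436 (J = -489*1324 = -647436)
P(M, w) = (1709 + M)*(-23 + w + M*w) (P(M, w) = (1709 + M)*(w + (M*w - 23)) = (1709 + M)*(w + (-23 + M*w)) = (1709 + M)*(-23 + w + M*w))
P(2112, 1621) + J = (-39307 - 23*2112 + 1709*1621 + 1621*2112² + 1710*2112*1621) - 647436 = (-39307 - 48576 + 2770289 + 1621*4460544 + 5854273920) - 647436 = (-39307 - 48576 + 2770289 + 7230541824 + 5854273920) - 647436 = 13087498150 - 647436 = 13086850714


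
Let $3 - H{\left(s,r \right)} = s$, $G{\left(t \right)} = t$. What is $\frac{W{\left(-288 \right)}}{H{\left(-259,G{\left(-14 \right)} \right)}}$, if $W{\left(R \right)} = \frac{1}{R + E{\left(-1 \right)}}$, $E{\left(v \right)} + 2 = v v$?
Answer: $- \frac{1}{75718} \approx -1.3207 \cdot 10^{-5}$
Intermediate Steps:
$H{\left(s,r \right)} = 3 - s$
$E{\left(v \right)} = -2 + v^{2}$ ($E{\left(v \right)} = -2 + v v = -2 + v^{2}$)
$W{\left(R \right)} = \frac{1}{-1 + R}$ ($W{\left(R \right)} = \frac{1}{R - \left(2 - \left(-1\right)^{2}\right)} = \frac{1}{R + \left(-2 + 1\right)} = \frac{1}{R - 1} = \frac{1}{-1 + R}$)
$\frac{W{\left(-288 \right)}}{H{\left(-259,G{\left(-14 \right)} \right)}} = \frac{1}{\left(-1 - 288\right) \left(3 - -259\right)} = \frac{1}{\left(-289\right) \left(3 + 259\right)} = - \frac{1}{289 \cdot 262} = \left(- \frac{1}{289}\right) \frac{1}{262} = - \frac{1}{75718}$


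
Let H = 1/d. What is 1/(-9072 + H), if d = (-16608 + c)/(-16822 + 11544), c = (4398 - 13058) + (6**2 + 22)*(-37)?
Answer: -13707/124347265 ≈ -0.00011023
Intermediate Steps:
c = -10806 (c = -8660 + (36 + 22)*(-37) = -8660 + 58*(-37) = -8660 - 2146 = -10806)
d = 13707/2639 (d = (-16608 - 10806)/(-16822 + 11544) = -27414/(-5278) = -27414*(-1/5278) = 13707/2639 ≈ 5.1940)
H = 2639/13707 (H = 1/(13707/2639) = 2639/13707 ≈ 0.19253)
1/(-9072 + H) = 1/(-9072 + 2639/13707) = 1/(-124347265/13707) = -13707/124347265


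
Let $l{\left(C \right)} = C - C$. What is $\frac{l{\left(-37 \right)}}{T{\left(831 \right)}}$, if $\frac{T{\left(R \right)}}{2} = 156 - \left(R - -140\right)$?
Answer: $0$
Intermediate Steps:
$l{\left(C \right)} = 0$
$T{\left(R \right)} = 32 - 2 R$ ($T{\left(R \right)} = 2 \left(156 - \left(R - -140\right)\right) = 2 \left(156 - \left(R + 140\right)\right) = 2 \left(156 - \left(140 + R\right)\right) = 2 \left(16 - R\right) = 32 - 2 R$)
$\frac{l{\left(-37 \right)}}{T{\left(831 \right)}} = \frac{0}{32 - 1662} = \frac{0}{-1630} = 0 \left(- \frac{1}{1630}\right) = 0$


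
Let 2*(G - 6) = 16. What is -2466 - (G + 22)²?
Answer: -3762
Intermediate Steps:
G = 14 (G = 6 + (½)*16 = 6 + 8 = 14)
-2466 - (G + 22)² = -2466 - (14 + 22)² = -2466 - 1*36² = -2466 - 1*1296 = -2466 - 1296 = -3762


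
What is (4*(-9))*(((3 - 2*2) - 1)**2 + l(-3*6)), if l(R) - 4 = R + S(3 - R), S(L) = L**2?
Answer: -15516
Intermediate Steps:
l(R) = 4 + R + (3 - R)**2 (l(R) = 4 + (R + (3 - R)**2) = 4 + R + (3 - R)**2)
(4*(-9))*(((3 - 2*2) - 1)**2 + l(-3*6)) = (4*(-9))*(((3 - 2*2) - 1)**2 + (4 - 3*6 + (-3 - 3*6)**2)) = -36*(((3 - 4) - 1)**2 + (4 - 18 + (-3 - 18)**2)) = -36*((-1 - 1)**2 + (4 - 18 + (-21)**2)) = -36*((-2)**2 + (4 - 18 + 441)) = -36*(4 + 427) = -36*431 = -15516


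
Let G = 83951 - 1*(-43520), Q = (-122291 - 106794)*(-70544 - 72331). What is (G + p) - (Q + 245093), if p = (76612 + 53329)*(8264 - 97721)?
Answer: -44354769034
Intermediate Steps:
p = -11624132037 (p = 129941*(-89457) = -11624132037)
Q = 32730519375 (Q = -229085*(-142875) = 32730519375)
G = 127471 (G = 83951 + 43520 = 127471)
(G + p) - (Q + 245093) = (127471 - 11624132037) - (32730519375 + 245093) = -11624004566 - 1*32730764468 = -11624004566 - 32730764468 = -44354769034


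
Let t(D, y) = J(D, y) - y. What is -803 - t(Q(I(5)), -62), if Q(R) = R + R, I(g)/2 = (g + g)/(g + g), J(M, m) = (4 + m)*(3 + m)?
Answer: -4287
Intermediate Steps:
J(M, m) = (3 + m)*(4 + m)
I(g) = 2 (I(g) = 2*((g + g)/(g + g)) = 2*((2*g)/((2*g))) = 2*((2*g)*(1/(2*g))) = 2*1 = 2)
Q(R) = 2*R
t(D, y) = 12 + y**2 + 6*y (t(D, y) = (12 + y**2 + 7*y) - y = 12 + y**2 + 6*y)
-803 - t(Q(I(5)), -62) = -803 - (12 + (-62)**2 + 6*(-62)) = -803 - (12 + 3844 - 372) = -803 - 1*3484 = -803 - 3484 = -4287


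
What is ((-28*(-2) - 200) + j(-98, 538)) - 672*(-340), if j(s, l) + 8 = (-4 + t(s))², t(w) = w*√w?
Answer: -712848 + 5488*I*√2 ≈ -7.1285e+5 + 7761.2*I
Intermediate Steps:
t(w) = w^(3/2)
j(s, l) = -8 + (-4 + s^(3/2))²
((-28*(-2) - 200) + j(-98, 538)) - 672*(-340) = ((-28*(-2) - 200) + (-8 + (-4 + (-98)^(3/2))²)) - 672*(-340) = ((56 - 200) + (-8 + (-4 - 686*I*√2)²)) + 228480 = (-144 + (-8 + (-4 - 686*I*√2)²)) + 228480 = (-152 + (-4 - 686*I*√2)²) + 228480 = 228328 + (-4 - 686*I*√2)²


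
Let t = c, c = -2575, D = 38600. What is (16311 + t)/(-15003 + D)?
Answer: 13736/23597 ≈ 0.58211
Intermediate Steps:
t = -2575
(16311 + t)/(-15003 + D) = (16311 - 2575)/(-15003 + 38600) = 13736/23597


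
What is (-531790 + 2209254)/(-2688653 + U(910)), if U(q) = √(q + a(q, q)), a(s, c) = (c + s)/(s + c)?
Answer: -2255059307996/3614427476749 - 838732*√911/3614427476749 ≈ -0.62391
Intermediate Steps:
a(s, c) = 1 (a(s, c) = (c + s)/(c + s) = 1)
U(q) = √(1 + q) (U(q) = √(q + 1) = √(1 + q))
(-531790 + 2209254)/(-2688653 + U(910)) = (-531790 + 2209254)/(-2688653 + √(1 + 910)) = 1677464/(-2688653 + √911)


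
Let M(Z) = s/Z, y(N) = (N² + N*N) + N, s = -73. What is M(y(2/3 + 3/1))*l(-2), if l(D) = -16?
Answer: 10512/275 ≈ 38.225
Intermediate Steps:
y(N) = N + 2*N² (y(N) = (N² + N²) + N = 2*N² + N = N + 2*N²)
M(Z) = -73/Z
M(y(2/3 + 3/1))*l(-2) = -73*1/((1 + 2*(2/3 + 3/1))*(2/3 + 3/1))*(-16) = -73*1/((1 + 2*(2*(⅓) + 3*1))*(2*(⅓) + 3*1))*(-16) = -73*1/((1 + 2*(⅔ + 3))*(⅔ + 3))*(-16) = -73*3/(11*(1 + 2*(11/3)))*(-16) = -73*3/(11*(1 + 22/3))*(-16) = -73/((11/3)*(25/3))*(-16) = -73/275/9*(-16) = -73*9/275*(-16) = -657/275*(-16) = 10512/275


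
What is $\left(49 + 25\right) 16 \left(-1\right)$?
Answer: $-1184$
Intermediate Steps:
$\left(49 + 25\right) 16 \left(-1\right) = 74 \left(-16\right) = -1184$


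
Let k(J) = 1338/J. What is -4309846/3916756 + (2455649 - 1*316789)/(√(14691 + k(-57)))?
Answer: -2154923/1958378 + 2138860*√5294977/278683 ≈ 17659.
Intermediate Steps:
-4309846/3916756 + (2455649 - 1*316789)/(√(14691 + k(-57))) = -4309846/3916756 + (2455649 - 1*316789)/(√(14691 + 1338/(-57))) = -4309846*1/3916756 + (2455649 - 316789)/(√(14691 + 1338*(-1/57))) = -2154923/1958378 + 2138860/(√(14691 - 446/19)) = -2154923/1958378 + 2138860/(√(278683/19)) = -2154923/1958378 + 2138860/((√5294977/19)) = -2154923/1958378 + 2138860*(√5294977/278683) = -2154923/1958378 + 2138860*√5294977/278683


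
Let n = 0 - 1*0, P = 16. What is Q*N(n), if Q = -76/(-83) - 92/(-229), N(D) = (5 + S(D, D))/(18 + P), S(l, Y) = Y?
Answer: 62600/323119 ≈ 0.19374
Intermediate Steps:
n = 0 (n = 0 + 0 = 0)
N(D) = 5/34 + D/34 (N(D) = (5 + D)/(18 + 16) = (5 + D)/34 = (5 + D)*(1/34) = 5/34 + D/34)
Q = 25040/19007 (Q = -76*(-1/83) - 92*(-1/229) = 76/83 + 92/229 = 25040/19007 ≈ 1.3174)
Q*N(n) = 25040*(5/34 + (1/34)*0)/19007 = 25040*(5/34 + 0)/19007 = (25040/19007)*(5/34) = 62600/323119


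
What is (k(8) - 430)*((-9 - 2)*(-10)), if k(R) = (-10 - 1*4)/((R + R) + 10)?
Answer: -615670/13 ≈ -47359.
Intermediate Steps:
k(R) = -14/(10 + 2*R) (k(R) = (-10 - 4)/(2*R + 10) = -14/(10 + 2*R))
(k(8) - 430)*((-9 - 2)*(-10)) = (-7/(5 + 8) - 430)*((-9 - 2)*(-10)) = (-7/13 - 430)*(-11*(-10)) = (-7*1/13 - 430)*110 = (-7/13 - 430)*110 = -5597/13*110 = -615670/13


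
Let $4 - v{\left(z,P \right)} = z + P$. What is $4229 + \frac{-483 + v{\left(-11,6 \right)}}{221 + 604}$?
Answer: $\frac{1162817}{275} \approx 4228.4$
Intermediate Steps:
$v{\left(z,P \right)} = 4 - P - z$ ($v{\left(z,P \right)} = 4 - \left(z + P\right) = 4 - \left(P + z\right) = 4 - P - z$)
$4229 + \frac{-483 + v{\left(-11,6 \right)}}{221 + 604} = 4229 + \frac{-483 - -9}{221 + 604} = 4229 + \frac{-483 + \left(4 - 6 + 11\right)}{825} = 4229 + \left(-483 + 9\right) \frac{1}{825} = 4229 - \frac{158}{275} = \frac{1162817}{275}$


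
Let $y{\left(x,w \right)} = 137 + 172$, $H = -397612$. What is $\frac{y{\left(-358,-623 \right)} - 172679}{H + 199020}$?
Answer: $\frac{86185}{99296} \approx 0.86796$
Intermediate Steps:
$y{\left(x,w \right)} = 309$
$\frac{y{\left(-358,-623 \right)} - 172679}{H + 199020} = \frac{309 - 172679}{-397612 + 199020} = - \frac{172370}{-198592} = \left(-172370\right) \left(- \frac{1}{198592}\right) = \frac{86185}{99296}$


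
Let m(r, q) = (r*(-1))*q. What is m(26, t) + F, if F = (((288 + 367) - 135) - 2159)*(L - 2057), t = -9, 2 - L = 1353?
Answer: 5585946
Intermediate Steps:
L = -1351 (L = 2 - 1*1353 = 2 - 1353 = -1351)
m(r, q) = -q*r (m(r, q) = (-r)*q = -q*r)
F = 5585712 (F = (((288 + 367) - 135) - 2159)*(-1351 - 2057) = ((655 - 135) - 2159)*(-3408) = (520 - 2159)*(-3408) = -1639*(-3408) = 5585712)
m(26, t) + F = -1*(-9)*26 + 5585712 = 234 + 5585712 = 5585946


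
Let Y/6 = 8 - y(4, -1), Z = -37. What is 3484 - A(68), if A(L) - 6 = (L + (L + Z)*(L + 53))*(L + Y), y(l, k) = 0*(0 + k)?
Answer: -439526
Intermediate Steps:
y(l, k) = 0 (y(l, k) = 0*k = 0)
Y = 48 (Y = 6*(8 - 1*0) = 6*(8 + 0) = 6*8 = 48)
A(L) = 6 + (48 + L)*(L + (-37 + L)*(53 + L)) (A(L) = 6 + (L + (L - 37)*(L + 53))*(L + 48) = 6 + (L + (-37 + L)*(53 + L))*(48 + L) = 6 + (48 + L)*(L + (-37 + L)*(53 + L)))
3484 - A(68) = 3484 - (-94122 + 68**3 - 1145*68 + 65*68**2) = 3484 - (-94122 + 314432 - 77860 + 65*4624) = 3484 - (-94122 + 314432 - 77860 + 300560) = 3484 - 1*443010 = 3484 - 443010 = -439526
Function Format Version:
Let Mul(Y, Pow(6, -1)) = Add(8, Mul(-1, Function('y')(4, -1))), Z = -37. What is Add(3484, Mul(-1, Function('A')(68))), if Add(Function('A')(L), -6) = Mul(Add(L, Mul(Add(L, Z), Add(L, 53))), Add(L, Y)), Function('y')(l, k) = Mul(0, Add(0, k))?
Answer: -439526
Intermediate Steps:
Function('y')(l, k) = 0 (Function('y')(l, k) = Mul(0, k) = 0)
Y = 48 (Y = Mul(6, Add(8, Mul(-1, 0))) = Mul(6, Add(8, 0)) = Mul(6, 8) = 48)
Function('A')(L) = Add(6, Mul(Add(48, L), Add(L, Mul(Add(-37, L), Add(53, L))))) (Function('A')(L) = Add(6, Mul(Add(L, Mul(Add(L, -37), Add(L, 53))), Add(L, 48))) = Add(6, Mul(Add(L, Mul(Add(-37, L), Add(53, L))), Add(48, L))) = Add(6, Mul(Add(48, L), Add(L, Mul(Add(-37, L), Add(53, L))))))
Add(3484, Mul(-1, Function('A')(68))) = Add(3484, Mul(-1, Add(-94122, Pow(68, 3), Mul(-1145, 68), Mul(65, Pow(68, 2))))) = Add(3484, Mul(-1, Add(-94122, 314432, -77860, Mul(65, 4624)))) = Add(3484, Mul(-1, Add(-94122, 314432, -77860, 300560))) = Add(3484, Mul(-1, 443010)) = Add(3484, -443010) = -439526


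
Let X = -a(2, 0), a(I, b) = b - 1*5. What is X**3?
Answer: 125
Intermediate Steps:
a(I, b) = -5 + b (a(I, b) = b - 5 = -5 + b)
X = 5 (X = -(-5 + 0) = -1*(-5) = 5)
X**3 = 5**3 = 125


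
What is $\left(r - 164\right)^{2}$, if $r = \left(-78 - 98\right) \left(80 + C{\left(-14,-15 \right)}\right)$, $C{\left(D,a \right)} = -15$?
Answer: $134652816$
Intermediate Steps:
$r = -11440$ ($r = \left(-78 - 98\right) \left(80 - 15\right) = \left(-176\right) 65 = -11440$)
$\left(r - 164\right)^{2} = \left(-11440 - 164\right)^{2} = \left(-11604\right)^{2} = 134652816$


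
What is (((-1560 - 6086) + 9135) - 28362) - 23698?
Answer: -50571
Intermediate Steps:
(((-1560 - 6086) + 9135) - 28362) - 23698 = ((-7646 + 9135) - 28362) - 23698 = (1489 - 28362) - 23698 = -26873 - 23698 = -50571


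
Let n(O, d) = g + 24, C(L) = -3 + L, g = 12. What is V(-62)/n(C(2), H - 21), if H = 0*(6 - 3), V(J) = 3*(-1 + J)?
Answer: -21/4 ≈ -5.2500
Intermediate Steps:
V(J) = -3 + 3*J
H = 0 (H = 0*3 = 0)
n(O, d) = 36 (n(O, d) = 12 + 24 = 36)
V(-62)/n(C(2), H - 21) = (-3 + 3*(-62))/36 = (-3 - 186)*(1/36) = -189*1/36 = -21/4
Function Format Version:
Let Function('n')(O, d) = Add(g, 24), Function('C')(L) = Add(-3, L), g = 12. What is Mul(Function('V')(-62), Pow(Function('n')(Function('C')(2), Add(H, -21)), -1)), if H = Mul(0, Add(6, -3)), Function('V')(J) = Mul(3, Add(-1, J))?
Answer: Rational(-21, 4) ≈ -5.2500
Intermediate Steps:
Function('V')(J) = Add(-3, Mul(3, J))
H = 0 (H = Mul(0, 3) = 0)
Function('n')(O, d) = 36 (Function('n')(O, d) = Add(12, 24) = 36)
Mul(Function('V')(-62), Pow(Function('n')(Function('C')(2), Add(H, -21)), -1)) = Mul(Add(-3, Mul(3, -62)), Pow(36, -1)) = Mul(Add(-3, -186), Rational(1, 36)) = Mul(-189, Rational(1, 36)) = Rational(-21, 4)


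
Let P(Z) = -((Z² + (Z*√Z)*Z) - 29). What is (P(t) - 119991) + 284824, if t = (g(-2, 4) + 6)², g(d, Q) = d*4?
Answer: 164814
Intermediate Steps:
g(d, Q) = 4*d
t = 4 (t = (4*(-2) + 6)² = (-8 + 6)² = (-2)² = 4)
P(Z) = 29 - Z² - Z^(5/2) (P(Z) = -((Z² + Z^(3/2)*Z) - 29) = -((Z² + Z^(5/2)) - 29) = -(-29 + Z² + Z^(5/2)) = 29 - Z² - Z^(5/2))
(P(t) - 119991) + 284824 = ((29 - 1*4² - 4^(5/2)) - 119991) + 284824 = ((29 - 1*16 - 1*32) - 119991) + 284824 = ((29 - 16 - 32) - 119991) + 284824 = (-19 - 119991) + 284824 = -120010 + 284824 = 164814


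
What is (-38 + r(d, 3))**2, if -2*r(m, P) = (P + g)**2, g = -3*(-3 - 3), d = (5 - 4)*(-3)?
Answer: 267289/4 ≈ 66822.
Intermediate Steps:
d = -3 (d = 1*(-3) = -3)
g = 18 (g = -3*(-6) = 18)
r(m, P) = -(18 + P)**2/2 (r(m, P) = -(P + 18)**2/2 = -(18 + P)**2/2)
(-38 + r(d, 3))**2 = (-38 - (18 + 3)**2/2)**2 = (-38 - 1/2*21**2)**2 = (-38 - 1/2*441)**2 = (-38 - 441/2)**2 = (-517/2)**2 = 267289/4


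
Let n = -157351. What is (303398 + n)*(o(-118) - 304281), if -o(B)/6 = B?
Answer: -44335925931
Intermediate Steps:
o(B) = -6*B
(303398 + n)*(o(-118) - 304281) = (303398 - 157351)*(-6*(-118) - 304281) = 146047*(708 - 304281) = 146047*(-303573) = -44335925931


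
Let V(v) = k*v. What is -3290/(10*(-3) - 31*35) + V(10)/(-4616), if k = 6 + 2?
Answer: 377436/128671 ≈ 2.9333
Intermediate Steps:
k = 8
V(v) = 8*v
-3290/(10*(-3) - 31*35) + V(10)/(-4616) = -3290/(10*(-3) - 31*35) + (8*10)/(-4616) = -3290/(-30 - 1085) + 80*(-1/4616) = -3290/(-1115) - 10/577 = -3290*(-1/1115) - 10/577 = 658/223 - 10/577 = 377436/128671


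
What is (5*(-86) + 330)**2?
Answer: 10000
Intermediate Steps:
(5*(-86) + 330)**2 = (-430 + 330)**2 = (-100)**2 = 10000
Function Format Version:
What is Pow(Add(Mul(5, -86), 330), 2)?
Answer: 10000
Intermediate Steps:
Pow(Add(Mul(5, -86), 330), 2) = Pow(Add(-430, 330), 2) = Pow(-100, 2) = 10000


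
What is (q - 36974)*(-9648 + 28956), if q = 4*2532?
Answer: -518342568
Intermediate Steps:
q = 10128
(q - 36974)*(-9648 + 28956) = (10128 - 36974)*(-9648 + 28956) = -26846*19308 = -518342568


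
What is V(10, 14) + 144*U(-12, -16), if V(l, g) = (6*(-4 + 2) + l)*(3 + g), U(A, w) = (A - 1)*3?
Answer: -5650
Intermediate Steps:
U(A, w) = -3 + 3*A (U(A, w) = (-1 + A)*3 = -3 + 3*A)
V(l, g) = (-12 + l)*(3 + g) (V(l, g) = (6*(-2) + l)*(3 + g) = (-12 + l)*(3 + g))
V(10, 14) + 144*U(-12, -16) = (-36 - 12*14 + 3*10 + 14*10) + 144*(-3 + 3*(-12)) = (-36 - 168 + 30 + 140) + 144*(-3 - 36) = -34 + 144*(-39) = -34 - 5616 = -5650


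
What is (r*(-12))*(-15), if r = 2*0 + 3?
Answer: 540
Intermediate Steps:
r = 3 (r = 0 + 3 = 3)
(r*(-12))*(-15) = (3*(-12))*(-15) = -36*(-15) = 540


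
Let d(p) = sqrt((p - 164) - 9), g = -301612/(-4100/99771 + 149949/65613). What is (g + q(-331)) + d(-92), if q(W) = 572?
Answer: -655343805306496/4897182793 + I*sqrt(265) ≈ -1.3382e+5 + 16.279*I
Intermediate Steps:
g = -658144993864092/4897182793 (g = -301612/(-4100*1/99771 + 149949*(1/65613)) = -301612/(-4100/99771 + 49983/21871) = -301612/4897182793/2182091541 = -301612*2182091541/4897182793 = -658144993864092/4897182793 ≈ -1.3439e+5)
d(p) = sqrt(-173 + p) (d(p) = sqrt((-164 + p) - 9) = sqrt(-173 + p))
(g + q(-331)) + d(-92) = (-658144993864092/4897182793 + 572) + sqrt(-173 - 92) = -655343805306496/4897182793 + sqrt(-265) = -655343805306496/4897182793 + I*sqrt(265)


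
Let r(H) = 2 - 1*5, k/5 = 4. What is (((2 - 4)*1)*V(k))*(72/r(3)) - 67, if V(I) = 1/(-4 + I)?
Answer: -64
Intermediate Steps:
k = 20 (k = 5*4 = 20)
r(H) = -3 (r(H) = 2 - 5 = -3)
(((2 - 4)*1)*V(k))*(72/r(3)) - 67 = (((2 - 4)*1)/(-4 + 20))*(72/(-3)) - 67 = (-2*1/16)*(72*(-1/3)) - 67 = -2*1/16*(-24) - 67 = -1/8*(-24) - 67 = 3 - 67 = -64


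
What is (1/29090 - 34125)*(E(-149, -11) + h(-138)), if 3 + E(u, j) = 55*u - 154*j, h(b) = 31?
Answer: 6425722819777/29090 ≈ 2.2089e+8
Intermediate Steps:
E(u, j) = -3 - 154*j + 55*u (E(u, j) = -3 + (55*u - 154*j) = -3 + (-154*j + 55*u) = -3 - 154*j + 55*u)
(1/29090 - 34125)*(E(-149, -11) + h(-138)) = (1/29090 - 34125)*((-3 - 154*(-11) + 55*(-149)) + 31) = (1/29090 - 34125)*((-3 + 1694 - 8195) + 31) = -992696249*(-6504 + 31)/29090 = -992696249/29090*(-6473) = 6425722819777/29090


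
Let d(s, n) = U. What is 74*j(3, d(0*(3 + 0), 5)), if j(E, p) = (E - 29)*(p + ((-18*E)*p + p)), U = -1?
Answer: -100048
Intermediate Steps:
d(s, n) = -1
j(E, p) = (-29 + E)*(2*p - 18*E*p) (j(E, p) = (-29 + E)*(p + (-18*E*p + p)) = (-29 + E)*(p + (p - 18*E*p)) = (-29 + E)*(2*p - 18*E*p))
74*j(3, d(0*(3 + 0), 5)) = 74*(2*(-1)*(-29 - 9*3² + 262*3)) = 74*(2*(-1)*(-29 - 9*9 + 786)) = 74*(2*(-1)*(-29 - 81 + 786)) = 74*(2*(-1)*676) = 74*(-1352) = -100048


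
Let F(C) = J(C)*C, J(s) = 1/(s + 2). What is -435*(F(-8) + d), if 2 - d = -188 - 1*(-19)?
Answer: -74965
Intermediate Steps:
J(s) = 1/(2 + s)
d = 171 (d = 2 - (-188 - 1*(-19)) = 2 - (-188 + 19) = 2 - 1*(-169) = 2 + 169 = 171)
F(C) = C/(2 + C)
-435*(F(-8) + d) = -435*(-8/(2 - 8) + 171) = -435*(-8/(-6) + 171) = -435*(-8*(-1/6) + 171) = -435*(4/3 + 171) = -435*517/3 = -74965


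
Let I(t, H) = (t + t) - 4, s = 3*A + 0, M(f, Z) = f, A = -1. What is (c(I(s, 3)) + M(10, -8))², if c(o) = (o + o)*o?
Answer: 44100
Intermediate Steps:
s = -3 (s = 3*(-1) + 0 = -3 + 0 = -3)
I(t, H) = -4 + 2*t (I(t, H) = 2*t - 4 = -4 + 2*t)
c(o) = 2*o² (c(o) = (2*o)*o = 2*o²)
(c(I(s, 3)) + M(10, -8))² = (2*(-4 + 2*(-3))² + 10)² = (2*(-4 - 6)² + 10)² = (2*(-10)² + 10)² = (2*100 + 10)² = (200 + 10)² = 210² = 44100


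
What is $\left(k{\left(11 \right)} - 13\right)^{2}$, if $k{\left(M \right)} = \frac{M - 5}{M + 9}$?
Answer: $\frac{16129}{100} \approx 161.29$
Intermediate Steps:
$k{\left(M \right)} = \frac{-5 + M}{9 + M}$
$\left(k{\left(11 \right)} - 13\right)^{2} = \left(\frac{-5 + 11}{9 + 11} - 13\right)^{2} = \left(\frac{1}{20} \cdot 6 - 13\right)^{2} = \left(\frac{3}{10} - 13\right)^{2} = \left(- \frac{127}{10}\right)^{2} = \frac{16129}{100}$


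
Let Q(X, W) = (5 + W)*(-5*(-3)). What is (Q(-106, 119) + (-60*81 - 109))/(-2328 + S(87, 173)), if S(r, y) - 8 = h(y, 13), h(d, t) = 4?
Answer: 3109/2316 ≈ 1.3424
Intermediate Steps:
S(r, y) = 12 (S(r, y) = 8 + 4 = 12)
Q(X, W) = 75 + 15*W (Q(X, W) = (5 + W)*15 = 75 + 15*W)
(Q(-106, 119) + (-60*81 - 109))/(-2328 + S(87, 173)) = ((75 + 15*119) + (-60*81 - 109))/(-2328 + 12) = ((75 + 1785) + (-4860 - 109))/(-2316) = (1860 - 4969)*(-1/2316) = -3109*(-1/2316) = 3109/2316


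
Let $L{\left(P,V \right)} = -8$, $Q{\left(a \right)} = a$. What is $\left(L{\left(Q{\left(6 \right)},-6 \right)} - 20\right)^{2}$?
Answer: $784$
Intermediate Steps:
$\left(L{\left(Q{\left(6 \right)},-6 \right)} - 20\right)^{2} = \left(-8 - 20\right)^{2} = \left(-28\right)^{2} = 784$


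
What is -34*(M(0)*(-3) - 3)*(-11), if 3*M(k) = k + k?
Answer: -1122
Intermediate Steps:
M(k) = 2*k/3 (M(k) = (k + k)/3 = (2*k)/3 = 2*k/3)
-34*(M(0)*(-3) - 3)*(-11) = -34*(((⅔)*0)*(-3) - 3)*(-11) = -34*(0*(-3) - 3)*(-11) = -34*(0 - 3)*(-11) = -34*(-3)*(-11) = 102*(-11) = -1122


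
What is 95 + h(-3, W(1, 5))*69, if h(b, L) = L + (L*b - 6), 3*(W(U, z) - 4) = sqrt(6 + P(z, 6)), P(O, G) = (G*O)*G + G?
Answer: -871 - 368*sqrt(3) ≈ -1508.4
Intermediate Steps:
P(O, G) = G + O*G**2 (P(O, G) = O*G**2 + G = G + O*G**2)
W(U, z) = 4 + sqrt(12 + 36*z)/3 (W(U, z) = 4 + sqrt(6 + 6*(1 + 6*z))/3 = 4 + sqrt(6 + (6 + 36*z))/3 = 4 + sqrt(12 + 36*z)/3)
h(b, L) = -6 + L + L*b (h(b, L) = L + (-6 + L*b) = -6 + L + L*b)
95 + h(-3, W(1, 5))*69 = 95 + (-6 + (4 + 2*sqrt(3 + 9*5)/3) + (4 + 2*sqrt(3 + 9*5)/3)*(-3))*69 = 95 + (-6 + (4 + 2*sqrt(3 + 45)/3) + (4 + 2*sqrt(3 + 45)/3)*(-3))*69 = 95 + (-6 + (4 + 2*sqrt(48)/3) + (4 + 2*sqrt(48)/3)*(-3))*69 = 95 + (-6 + (4 + 2*(4*sqrt(3))/3) + (4 + 2*(4*sqrt(3))/3)*(-3))*69 = 95 + (-6 + (4 + 8*sqrt(3)/3) + (4 + 8*sqrt(3)/3)*(-3))*69 = 95 + (-6 + (4 + 8*sqrt(3)/3) + (-12 - 8*sqrt(3)))*69 = 95 + (-14 - 16*sqrt(3)/3)*69 = 95 + (-966 - 368*sqrt(3)) = -871 - 368*sqrt(3)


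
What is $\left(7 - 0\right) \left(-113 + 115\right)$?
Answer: $14$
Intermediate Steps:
$\left(7 - 0\right) \left(-113 + 115\right) = \left(7 + 0\right) 2 = 7 \cdot 2 = 14$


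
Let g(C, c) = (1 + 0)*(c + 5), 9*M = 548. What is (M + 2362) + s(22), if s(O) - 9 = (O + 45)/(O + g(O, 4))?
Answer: 679100/279 ≈ 2434.1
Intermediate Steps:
M = 548/9 (M = (1/9)*548 = 548/9 ≈ 60.889)
g(C, c) = 5 + c (g(C, c) = 1*(5 + c) = 5 + c)
s(O) = 9 + (45 + O)/(9 + O) (s(O) = 9 + (O + 45)/(O + (5 + 4)) = 9 + (45 + O)/(O + 9) = 9 + (45 + O)/(9 + O))
(M + 2362) + s(22) = (548/9 + 2362) + 2*(63 + 5*22)/(9 + 22) = 21806/9 + 2*(63 + 110)/31 = 21806/9 + 2*(1/31)*173 = 21806/9 + 346/31 = 679100/279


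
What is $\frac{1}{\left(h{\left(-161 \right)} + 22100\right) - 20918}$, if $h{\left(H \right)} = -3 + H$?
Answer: $\frac{1}{1018} \approx 0.00098232$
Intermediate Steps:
$\frac{1}{\left(h{\left(-161 \right)} + 22100\right) - 20918} = \frac{1}{\left(\left(-3 - 161\right) + 22100\right) - 20918} = \frac{1}{\left(-164 + 22100\right) - 20918} = \frac{1}{21936 - 20918} = \frac{1}{1018}$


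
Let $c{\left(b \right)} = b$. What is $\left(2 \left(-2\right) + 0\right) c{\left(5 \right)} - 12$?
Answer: $-32$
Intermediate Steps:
$\left(2 \left(-2\right) + 0\right) c{\left(5 \right)} - 12 = \left(2 \left(-2\right) + 0\right) 5 - 12 = \left(-4 + 0\right) 5 - 12 = \left(-4\right) 5 - 12 = -20 - 12 = -32$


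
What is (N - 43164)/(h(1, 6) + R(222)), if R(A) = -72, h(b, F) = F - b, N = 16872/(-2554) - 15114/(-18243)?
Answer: 335232188458/520284279 ≈ 644.33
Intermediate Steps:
N = -44865790/7765437 (N = 16872*(-1/2554) - 15114*(-1/18243) = -8436/1277 + 5038/6081 = -44865790/7765437 ≈ -5.7776)
(N - 43164)/(h(1, 6) + R(222)) = (-44865790/7765437 - 43164)/((6 - 1*1) - 72) = -335232188458/(7765437*((6 - 1) - 72)) = -335232188458/(7765437*(5 - 72)) = -335232188458/7765437/(-67) = -335232188458/7765437*(-1/67) = 335232188458/520284279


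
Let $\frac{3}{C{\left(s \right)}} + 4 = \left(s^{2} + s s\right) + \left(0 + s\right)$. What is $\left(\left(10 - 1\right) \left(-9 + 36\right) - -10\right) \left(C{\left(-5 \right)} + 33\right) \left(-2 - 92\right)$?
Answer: $- \frac{32248392}{41} \approx -7.8655 \cdot 10^{5}$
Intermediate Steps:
$C{\left(s \right)} = \frac{3}{-4 + s + 2 s^{2}}$ ($C{\left(s \right)} = \frac{3}{-4 + \left(\left(s^{2} + s s\right) + \left(0 + s\right)\right)} = \frac{3}{-4 + \left(\left(s^{2} + s^{2}\right) + s\right)} = \frac{3}{-4 + \left(2 s^{2} + s\right)} = \frac{3}{-4 + \left(s + 2 s^{2}\right)} = \frac{3}{-4 + s + 2 s^{2}}$)
$\left(\left(10 - 1\right) \left(-9 + 36\right) - -10\right) \left(C{\left(-5 \right)} + 33\right) \left(-2 - 92\right) = \left(\left(10 - 1\right) \left(-9 + 36\right) - -10\right) \left(\frac{3}{-4 - 5 + 2 \left(-5\right)^{2}} + 33\right) \left(-2 - 92\right) = \left(9 \cdot 27 + 10\right) \left(\frac{3}{-4 - 5 + 2 \cdot 25} + 33\right) \left(-94\right) = \left(243 + 10\right) \left(\frac{3}{-4 - 5 + 50} + 33\right) \left(-94\right) = 253 \left(\frac{3}{41} + 33\right) \left(-94\right) = 253 \cdot \frac{1356}{41} \left(-94\right) = \frac{343068}{41} \left(-94\right) = - \frac{32248392}{41}$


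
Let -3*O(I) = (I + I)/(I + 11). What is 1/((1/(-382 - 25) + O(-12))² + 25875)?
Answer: 165649/4296775924 ≈ 3.8552e-5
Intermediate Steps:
O(I) = -2*I/(3*(11 + I)) (O(I) = -(I + I)/(3*(I + 11)) = -2*I/(3*(11 + I)))
1/((1/(-382 - 25) + O(-12))² + 25875) = 1/((1/(-382 - 25) - 2*(-12)/(33 + 3*(-12)))² + 25875) = 1/((1/(-407) - 2*(-12)/(33 - 36))² + 25875) = 1/((-1/407 - 2*(-12)/(-3))² + 25875) = 1/((-1/407 - 2*(-12)*(-⅓))² + 25875) = 1/((-1/407 - 8)² + 25875) = 1/((-3257/407)² + 25875) = 1/(10608049/165649 + 25875) = 1/(4296775924/165649) = 165649/4296775924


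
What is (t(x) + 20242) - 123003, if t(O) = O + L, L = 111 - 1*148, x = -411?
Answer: -103209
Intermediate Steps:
L = -37 (L = 111 - 148 = -37)
t(O) = -37 + O (t(O) = O - 37 = -37 + O)
(t(x) + 20242) - 123003 = ((-37 - 411) + 20242) - 123003 = (-448 + 20242) - 123003 = 19794 - 123003 = -103209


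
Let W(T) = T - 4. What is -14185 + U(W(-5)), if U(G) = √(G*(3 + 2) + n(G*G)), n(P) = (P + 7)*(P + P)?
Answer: -14185 + 3*√1579 ≈ -14066.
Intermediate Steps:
n(P) = 2*P*(7 + P) (n(P) = (7 + P)*(2*P) = 2*P*(7 + P))
W(T) = -4 + T
U(G) = √(5*G + 2*G²*(7 + G²)) (U(G) = √(G*(3 + 2) + 2*(G*G)*(7 + G*G)) = √(G*5 + 2*G²*(7 + G²)) = √(5*G + 2*G²*(7 + G²)))
-14185 + U(W(-5)) = -14185 + √((-4 - 5)*(5 + 2*(-4 - 5)*(7 + (-4 - 5)²))) = -14185 + √(-9*(5 + 2*(-9)*(7 + (-9)²))) = -14185 + √(-9*(5 + 2*(-9)*(7 + 81))) = -14185 + √(-9*(5 + 2*(-9)*88)) = -14185 + √(-9*(5 - 1584)) = -14185 + √(-9*(-1579)) = -14185 + √14211 = -14185 + 3*√1579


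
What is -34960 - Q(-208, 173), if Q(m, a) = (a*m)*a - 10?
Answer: 6190282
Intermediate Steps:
Q(m, a) = -10 + m*a**2 (Q(m, a) = m*a**2 - 10 = -10 + m*a**2)
-34960 - Q(-208, 173) = -34960 - (-10 - 208*173**2) = -34960 - (-10 - 208*29929) = -34960 - (-10 - 6225232) = -34960 - 1*(-6225242) = -34960 + 6225242 = 6190282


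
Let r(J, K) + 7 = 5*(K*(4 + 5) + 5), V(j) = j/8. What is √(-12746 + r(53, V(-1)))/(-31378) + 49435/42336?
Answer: 49435/42336 - I*√203738/125512 ≈ 1.1677 - 0.0035963*I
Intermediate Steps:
V(j) = j/8 (V(j) = j*(⅛) = j/8)
r(J, K) = 18 + 45*K (r(J, K) = -7 + 5*(K*(4 + 5) + 5) = -7 + 5*(K*9 + 5) = -7 + 5*(9*K + 5) = -7 + 5*(5 + 9*K) = -7 + (25 + 45*K) = 18 + 45*K)
√(-12746 + r(53, V(-1)))/(-31378) + 49435/42336 = √(-12746 + (18 + 45*((⅛)*(-1))))/(-31378) + 49435/42336 = √(-12746 + (18 + 45*(-⅛)))*(-1/31378) + 49435*(1/42336) = √(-12746 + (18 - 45/8))*(-1/31378) + 49435/42336 = √(-12746 + 99/8)*(-1/31378) + 49435/42336 = √(-101869/8)*(-1/31378) + 49435/42336 = (I*√203738/4)*(-1/31378) + 49435/42336 = -I*√203738/125512 + 49435/42336 = 49435/42336 - I*√203738/125512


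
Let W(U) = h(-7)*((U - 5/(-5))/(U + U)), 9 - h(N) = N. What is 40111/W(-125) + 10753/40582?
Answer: 101741871113/20128672 ≈ 5054.6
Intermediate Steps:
h(N) = 9 - N
W(U) = 8*(1 + U)/U (W(U) = (9 - 1*(-7))*((U - 5/(-5))/(U + U)) = (9 + 7)*((U - 5*(-1/5))/((2*U))) = 16*((U + 1)*(1/(2*U))) = 16*((1 + U)*(1/(2*U))) = 16*((1 + U)/(2*U)) = 8*(1 + U)/U)
40111/W(-125) + 10753/40582 = 40111/(8 + 8/(-125)) + 10753/40582 = 40111/(8 + 8*(-1/125)) + 10753*(1/40582) = 40111/(8 - 8/125) + 10753/40582 = 40111/(992/125) + 10753/40582 = 40111*(125/992) + 10753/40582 = 5013875/992 + 10753/40582 = 101741871113/20128672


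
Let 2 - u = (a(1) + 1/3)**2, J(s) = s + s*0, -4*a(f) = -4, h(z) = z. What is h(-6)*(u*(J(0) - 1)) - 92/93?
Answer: 32/93 ≈ 0.34409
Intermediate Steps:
a(f) = 1 (a(f) = -1/4*(-4) = 1)
J(s) = s (J(s) = s + 0 = s)
u = 2/9 (u = 2 - (1 + 1/3)**2 = 2 - (4/3)**2 = 2 - 1*16/9 = 2 - 16/9 = 2/9 ≈ 0.22222)
h(-6)*(u*(J(0) - 1)) - 92/93 = -4*(0 - 1)/3 - 92/93 = -4*(-1)/3 - 92*1/93 = -6*(-2/9) - 92/93 = 4/3 - 92/93 = 32/93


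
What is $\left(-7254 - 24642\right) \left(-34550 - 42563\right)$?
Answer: $2459596248$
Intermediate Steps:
$\left(-7254 - 24642\right) \left(-34550 - 42563\right) = \left(-31896\right) \left(-77113\right) = 2459596248$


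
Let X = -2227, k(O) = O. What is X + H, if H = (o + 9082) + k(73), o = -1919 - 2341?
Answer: 2668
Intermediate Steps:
o = -4260
H = 4895 (H = (-4260 + 9082) + 73 = 4822 + 73 = 4895)
X + H = -2227 + 4895 = 2668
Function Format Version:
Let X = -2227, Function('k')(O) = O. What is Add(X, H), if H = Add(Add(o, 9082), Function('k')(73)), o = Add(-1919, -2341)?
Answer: 2668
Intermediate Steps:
o = -4260
H = 4895 (H = Add(Add(-4260, 9082), 73) = Add(4822, 73) = 4895)
Add(X, H) = Add(-2227, 4895) = 2668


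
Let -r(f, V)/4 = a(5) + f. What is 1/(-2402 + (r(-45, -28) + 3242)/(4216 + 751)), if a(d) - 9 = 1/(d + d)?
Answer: -24835/59636742 ≈ -0.00041644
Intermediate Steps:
a(d) = 9 + 1/(2*d) (a(d) = 9 + 1/(d + d) = 9 + 1/(2*d))
r(f, V) = -182/5 - 4*f (r(f, V) = -4*((9 + (½)/5) + f) = -4*((9 + (½)*(⅕)) + f) = -4*((9 + ⅒) + f) = -4*(91/10 + f) = -182/5 - 4*f)
1/(-2402 + (r(-45, -28) + 3242)/(4216 + 751)) = 1/(-2402 + ((-182/5 - 4*(-45)) + 3242)/(4216 + 751)) = 1/(-2402 + ((-182/5 + 180) + 3242)/4967) = 1/(-2402 + (718/5 + 3242)*(1/4967)) = 1/(-2402 + (16928/5)*(1/4967)) = 1/(-2402 + 16928/24835) = 1/(-59636742/24835) = -24835/59636742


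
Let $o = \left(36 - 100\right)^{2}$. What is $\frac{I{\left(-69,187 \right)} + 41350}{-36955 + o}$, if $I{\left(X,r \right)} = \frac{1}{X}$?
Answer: $- \frac{2853149}{2267271} \approx -1.2584$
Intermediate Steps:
$o = 4096$ ($o = \left(-64\right)^{2} = 4096$)
$\frac{I{\left(-69,187 \right)} + 41350}{-36955 + o} = \frac{\frac{1}{-69} + 41350}{-36955 + 4096} = \frac{- \frac{1}{69} + 41350}{-32859} = \frac{2853149}{69} \left(- \frac{1}{32859}\right) = - \frac{2853149}{2267271}$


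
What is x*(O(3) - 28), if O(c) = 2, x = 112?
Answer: -2912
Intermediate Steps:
x*(O(3) - 28) = 112*(2 - 28) = 112*(-26) = -2912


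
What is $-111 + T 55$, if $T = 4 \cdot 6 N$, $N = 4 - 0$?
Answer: $5169$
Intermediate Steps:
$N = 4$ ($N = 4 + 0 = 4$)
$T = 96$ ($T = 4 \cdot 6 \cdot 4 = 24 \cdot 4 = 96$)
$-111 + T 55 = -111 + 96 \cdot 55 = -111 + 5280 = 5169$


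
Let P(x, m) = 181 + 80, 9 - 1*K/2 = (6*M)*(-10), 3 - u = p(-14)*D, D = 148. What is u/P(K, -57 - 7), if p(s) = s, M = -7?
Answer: 2075/261 ≈ 7.9502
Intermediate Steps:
u = 2075 (u = 3 - (-14)*148 = 3 - 1*(-2072) = 3 + 2072 = 2075)
K = -822 (K = 18 - 2*6*(-7)*(-10) = 18 - (-84)*(-10) = 18 - 2*420 = 18 - 840 = -822)
P(x, m) = 261
u/P(K, -57 - 7) = 2075/261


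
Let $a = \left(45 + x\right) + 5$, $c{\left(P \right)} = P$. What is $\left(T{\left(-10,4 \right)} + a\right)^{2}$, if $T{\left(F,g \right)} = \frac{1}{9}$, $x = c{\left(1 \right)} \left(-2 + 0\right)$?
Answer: $\frac{187489}{81} \approx 2314.7$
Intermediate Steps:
$x = -2$ ($x = 1 \left(-2 + 0\right) = 1 \left(-2\right) = -2$)
$T{\left(F,g \right)} = \frac{1}{9}$
$a = 48$ ($a = \left(45 - 2\right) + 5 = 43 + 5 = 48$)
$\left(T{\left(-10,4 \right)} + a\right)^{2} = \left(\frac{1}{9} + 48\right)^{2} = \left(\frac{433}{9}\right)^{2} = \frac{187489}{81}$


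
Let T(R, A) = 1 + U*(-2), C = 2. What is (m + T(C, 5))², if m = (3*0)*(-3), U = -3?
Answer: 49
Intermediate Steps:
T(R, A) = 7 (T(R, A) = 1 - 3*(-2) = 1 + 6 = 7)
m = 0 (m = 0*(-3) = 0)
(m + T(C, 5))² = (0 + 7)² = 7² = 49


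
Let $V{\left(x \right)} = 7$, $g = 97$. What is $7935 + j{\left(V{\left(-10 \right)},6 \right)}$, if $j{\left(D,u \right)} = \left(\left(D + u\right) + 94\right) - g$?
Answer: $7945$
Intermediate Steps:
$j{\left(D,u \right)} = -3 + D + u$ ($j{\left(D,u \right)} = \left(\left(D + u\right) + 94\right) - 97 = \left(94 + D + u\right) - 97 = -3 + D + u$)
$7935 + j{\left(V{\left(-10 \right)},6 \right)} = 7935 + \left(-3 + 7 + 6\right) = 7935 + 10 = 7945$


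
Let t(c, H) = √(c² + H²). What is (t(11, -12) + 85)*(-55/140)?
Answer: -935/28 - 11*√265/28 ≈ -39.788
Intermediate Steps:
t(c, H) = √(H² + c²)
(t(11, -12) + 85)*(-55/140) = (√((-12)² + 11²) + 85)*(-55/140) = (√(144 + 121) + 85)*(-55*1/140) = (√265 + 85)*(-11/28) = (85 + √265)*(-11/28) = -935/28 - 11*√265/28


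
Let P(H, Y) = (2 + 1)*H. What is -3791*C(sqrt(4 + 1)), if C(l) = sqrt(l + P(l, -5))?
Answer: -7582*5**(1/4) ≈ -11338.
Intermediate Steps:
P(H, Y) = 3*H
C(l) = 2*sqrt(l) (C(l) = sqrt(l + 3*l) = sqrt(4*l) = 2*sqrt(l))
-3791*C(sqrt(4 + 1)) = -7582*sqrt(sqrt(4 + 1)) = -7582*sqrt(sqrt(5)) = -7582*5**(1/4)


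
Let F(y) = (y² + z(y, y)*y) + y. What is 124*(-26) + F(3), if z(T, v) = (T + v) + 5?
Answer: -3179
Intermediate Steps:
z(T, v) = 5 + T + v
F(y) = y + y² + y*(5 + 2*y) (F(y) = (y² + (5 + y + y)*y) + y = (y² + (5 + 2*y)*y) + y = (y² + y*(5 + 2*y)) + y = y + y² + y*(5 + 2*y))
124*(-26) + F(3) = 124*(-26) + 3*3*(2 + 3) = -3224 + 3*3*5 = -3224 + 45 = -3179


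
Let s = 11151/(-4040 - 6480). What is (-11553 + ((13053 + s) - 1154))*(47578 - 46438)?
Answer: 206839833/526 ≈ 3.9323e+5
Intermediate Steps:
s = -11151/10520 (s = 11151/(-10520) = 11151*(-1/10520) = -11151/10520 ≈ -1.0600)
(-11553 + ((13053 + s) - 1154))*(47578 - 46438) = (-11553 + ((13053 - 11151/10520) - 1154))*(47578 - 46438) = (-11553 + (137306409/10520 - 1154))*1140 = (-11553 + 125166329/10520)*1140 = (3628769/10520)*1140 = 206839833/526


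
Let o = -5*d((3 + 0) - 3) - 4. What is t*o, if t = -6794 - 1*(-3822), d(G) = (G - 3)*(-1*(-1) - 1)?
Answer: 11888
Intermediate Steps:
d(G) = 0 (d(G) = (-3 + G)*(1 - 1) = (-3 + G)*0 = 0)
t = -2972 (t = -6794 + 3822 = -2972)
o = -4 (o = -5*0 - 4 = 0 - 4 = -4)
t*o = -2972*(-4) = 11888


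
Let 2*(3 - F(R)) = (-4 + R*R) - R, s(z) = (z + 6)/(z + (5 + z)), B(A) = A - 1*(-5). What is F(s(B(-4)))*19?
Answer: 95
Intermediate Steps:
B(A) = 5 + A (B(A) = A + 5 = 5 + A)
s(z) = (6 + z)/(5 + 2*z)
F(R) = 5 + R/2 - R²/2 (F(R) = 3 - ((-4 + R*R) - R)/2 = 3 - ((-4 + R²) - R)/2 = 3 - (-4 + R² - R)/2 = 3 + (2 + R/2 - R²/2) = 5 + R/2 - R²/2)
F(s(B(-4)))*19 = (5 + ((6 + (5 - 4))/(5 + 2*(5 - 4)))/2 - (6 + (5 - 4))²/(5 + 2*(5 - 4))²/2)*19 = (5 + ((6 + 1)/(5 + 2*1))/2 - (6 + 1)²/(5 + 2*1)²/2)*19 = (5 + (7/(5 + 2))/2 - 49/(5 + 2)²/2)*19 = (5 + (7/7)/2 - 1²/2)*19 = (5 + ((⅐)*7)/2 - 1²/2)*19 = (5 + (½)*1 - ½*1²)*19 = (5 + ½ - ½*1)*19 = (5 + ½ - ½)*19 = 5*19 = 95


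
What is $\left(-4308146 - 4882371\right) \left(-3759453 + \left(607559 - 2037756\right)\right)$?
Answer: $47695566549050$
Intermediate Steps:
$\left(-4308146 - 4882371\right) \left(-3759453 + \left(607559 - 2037756\right)\right) = - 9190517 \left(-3759453 + \left(607559 - 2037756\right)\right) = - 9190517 \left(-3759453 - 1430197\right) = \left(-9190517\right) \left(-5189650\right) = 47695566549050$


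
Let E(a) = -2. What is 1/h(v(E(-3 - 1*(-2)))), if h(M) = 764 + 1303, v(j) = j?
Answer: 1/2067 ≈ 0.00048379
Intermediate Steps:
h(M) = 2067
1/h(v(E(-3 - 1*(-2)))) = 1/2067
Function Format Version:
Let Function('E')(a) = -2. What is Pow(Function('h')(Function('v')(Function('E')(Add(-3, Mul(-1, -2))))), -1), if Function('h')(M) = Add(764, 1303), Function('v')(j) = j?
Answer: Rational(1, 2067) ≈ 0.00048379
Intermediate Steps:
Function('h')(M) = 2067
Pow(Function('h')(Function('v')(Function('E')(Add(-3, Mul(-1, -2))))), -1) = Pow(2067, -1) = Rational(1, 2067)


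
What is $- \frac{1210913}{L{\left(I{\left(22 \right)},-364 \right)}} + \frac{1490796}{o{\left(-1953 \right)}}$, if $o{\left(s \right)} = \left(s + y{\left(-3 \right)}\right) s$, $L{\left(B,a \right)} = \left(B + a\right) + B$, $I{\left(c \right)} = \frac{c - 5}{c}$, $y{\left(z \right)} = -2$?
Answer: $\frac{5651488864733}{1691424945} \approx 3341.3$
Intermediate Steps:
$I{\left(c \right)} = \frac{-5 + c}{c}$
$L{\left(B,a \right)} = a + 2 B$
$o{\left(s \right)} = s \left(-2 + s\right)$ ($o{\left(s \right)} = \left(s - 2\right) s = \left(-2 + s\right) s = s \left(-2 + s\right)$)
$- \frac{1210913}{L{\left(I{\left(22 \right)},-364 \right)}} + \frac{1490796}{o{\left(-1953 \right)}} = - \frac{1210913}{-364 + 2 \frac{-5 + 22}{22}} + \frac{1490796}{\left(-1953\right) \left(-2 - 1953\right)} = - \frac{1210913}{-364 + 2 \cdot \frac{1}{22} \cdot 17} + \frac{1490796}{\left(-1953\right) \left(-1955\right)} = - \frac{1210913}{-364 + 2 \cdot \frac{17}{22}} + \frac{1490796}{3818115} = - \frac{1210913}{-364 + \frac{17}{11}} + 1490796 \cdot \frac{1}{3818115} = - \frac{1210913}{- \frac{3987}{11}} + \frac{165644}{424235} = \left(-1210913\right) \left(- \frac{11}{3987}\right) + \frac{165644}{424235} = \frac{13320043}{3987} + \frac{165644}{424235} = \frac{5651488864733}{1691424945}$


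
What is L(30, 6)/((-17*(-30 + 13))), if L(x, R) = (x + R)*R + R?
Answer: 222/289 ≈ 0.76817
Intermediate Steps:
L(x, R) = R + R*(R + x) (L(x, R) = (R + x)*R + R = R*(R + x) + R = R + R*(R + x))
L(30, 6)/((-17*(-30 + 13))) = (6*(1 + 6 + 30))/((-17*(-30 + 13))) = (6*37)/((-17*(-17))) = 222/289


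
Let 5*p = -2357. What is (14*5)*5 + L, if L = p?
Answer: -607/5 ≈ -121.40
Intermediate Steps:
p = -2357/5 (p = (⅕)*(-2357) = -2357/5 ≈ -471.40)
L = -2357/5 ≈ -471.40
(14*5)*5 + L = (14*5)*5 - 2357/5 = 70*5 - 2357/5 = 350 - 2357/5 = -607/5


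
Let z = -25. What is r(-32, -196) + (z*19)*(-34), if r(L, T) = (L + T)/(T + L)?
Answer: 16151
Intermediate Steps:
r(L, T) = 1 (r(L, T) = (L + T)/(L + T) = 1)
r(-32, -196) + (z*19)*(-34) = 1 - 25*19*(-34) = 1 - 475*(-34) = 1 + 16150 = 16151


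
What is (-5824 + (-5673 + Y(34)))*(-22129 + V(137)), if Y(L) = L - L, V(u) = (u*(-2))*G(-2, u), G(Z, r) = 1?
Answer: 257567291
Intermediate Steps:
V(u) = -2*u (V(u) = (u*(-2))*1 = -2*u*1 = -2*u)
Y(L) = 0
(-5824 + (-5673 + Y(34)))*(-22129 + V(137)) = (-5824 + (-5673 + 0))*(-22129 - 2*137) = (-5824 - 5673)*(-22129 - 274) = -11497*(-22403) = 257567291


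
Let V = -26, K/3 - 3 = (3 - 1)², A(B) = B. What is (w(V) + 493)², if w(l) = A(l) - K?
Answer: 198916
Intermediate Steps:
K = 21 (K = 9 + 3*(3 - 1)² = 9 + 3*2² = 9 + 3*4 = 9 + 12 = 21)
w(l) = -21 + l (w(l) = l - 1*21 = l - 21 = -21 + l)
(w(V) + 493)² = ((-21 - 26) + 493)² = (-47 + 493)² = 446² = 198916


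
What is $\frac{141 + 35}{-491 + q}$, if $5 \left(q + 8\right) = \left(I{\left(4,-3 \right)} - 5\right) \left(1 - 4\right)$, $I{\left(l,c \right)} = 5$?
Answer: $- \frac{176}{499} \approx -0.35271$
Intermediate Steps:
$q = -8$ ($q = -8 + \frac{\left(5 - 5\right) \left(1 - 4\right)}{5} = -8 + \frac{0 \left(-3\right)}{5} = -8 + \frac{1}{5} \cdot 0 = -8 + 0 = -8$)
$\frac{141 + 35}{-491 + q} = \frac{141 + 35}{-491 - 8} = \frac{176}{-499} = 176 \left(- \frac{1}{499}\right) = - \frac{176}{499}$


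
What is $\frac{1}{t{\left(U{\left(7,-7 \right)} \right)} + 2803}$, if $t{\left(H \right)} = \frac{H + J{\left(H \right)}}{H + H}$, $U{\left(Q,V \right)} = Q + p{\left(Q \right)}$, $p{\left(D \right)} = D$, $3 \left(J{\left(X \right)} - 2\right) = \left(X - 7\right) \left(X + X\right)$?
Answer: $\frac{21}{58924} \approx 0.00035639$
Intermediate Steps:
$J{\left(X \right)} = 2 + \frac{2 X \left(-7 + X\right)}{3}$ ($J{\left(X \right)} = 2 + \frac{\left(X - 7\right) \left(X + X\right)}{3} = 2 + \frac{\left(-7 + X\right) 2 X}{3} = 2 + \frac{2 X \left(-7 + X\right)}{3}$)
$U{\left(Q,V \right)} = 2 Q$ ($U{\left(Q,V \right)} = Q + Q = 2 Q$)
$t{\left(H \right)} = \frac{2 - \frac{11 H}{3} + \frac{2 H^{2}}{3}}{2 H}$ ($t{\left(H \right)} = \frac{H + \left(2 - \frac{14 H}{3} + \frac{2 H^{2}}{3}\right)}{H + H} = \frac{2 - \frac{11 H}{3} + \frac{2 H^{2}}{3}}{2 H}$)
$\frac{1}{t{\left(U{\left(7,-7 \right)} \right)} + 2803} = \frac{1}{\left(- \frac{11}{6} + \frac{1}{2 \cdot 7} + \frac{2 \cdot 7}{3}\right) + 2803} = \frac{1}{\left(- \frac{11}{6} + \frac{1}{14} + \frac{1}{3} \cdot 14\right) + 2803} = \frac{1}{\left(- \frac{11}{6} + \frac{1}{14} + \frac{14}{3}\right) + 2803} = \frac{1}{\frac{61}{21} + 2803} = \frac{1}{\frac{58924}{21}} = \frac{21}{58924}$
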